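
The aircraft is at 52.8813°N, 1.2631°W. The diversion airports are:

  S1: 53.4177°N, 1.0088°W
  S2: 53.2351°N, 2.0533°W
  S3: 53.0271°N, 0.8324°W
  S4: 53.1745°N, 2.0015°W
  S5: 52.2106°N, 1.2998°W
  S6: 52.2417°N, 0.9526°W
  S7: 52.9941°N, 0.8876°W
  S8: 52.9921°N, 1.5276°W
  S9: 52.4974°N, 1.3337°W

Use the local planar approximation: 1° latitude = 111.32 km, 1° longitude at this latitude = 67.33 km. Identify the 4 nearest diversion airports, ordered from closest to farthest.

Distances from 52.8813°N, 1.2631°W:
S1: √((0.5364·111.32)² + (0.2543·67.33)²) = √(3565.528676 + 293.163535) = 62.1184 km
S2: √((0.3538·111.32)² + (-0.7902·67.33)²) = √(1551.179485 + 2830.683280) = 66.1956 km
S3: √((0.1458·111.32)² + (0.4307·67.33)²) = √(263.427702 + 840.943799) = 33.2321 km
S4: √((0.2932·111.32)² + (-0.7384·67.33)²) = √(1065.305888 + 2471.727588) = 59.4730 km
S5: √((-0.6707·111.32)² + (-0.0367·67.33)²) = √(5574.462625 + 6.105895) = 74.7032 km
S6: √((-0.6396·111.32)² + (0.3105·67.33)²) = √(5069.478733 + 437.059373) = 74.2061 km
S7: √((0.1128·111.32)² + (0.3755·67.33)²) = √(157.675637 + 639.200508) = 28.2290 km
S8: √((0.1108·111.32)² + (-0.2645·67.33)²) = √(152.133871 + 317.152823) = 21.6630 km
S9: √((-0.3839·111.32)² + (-0.0706·67.33)²) = √(1826.344157 + 22.595743) = 42.9993 km
Sorted: S8 (21.6630 km) < S7 (28.2290 km) < S3 (33.2321 km) < S9 (42.9993 km) < S4 (59.4730 km) < S1 (62.1184 km) < …

S8, S7, S3, S9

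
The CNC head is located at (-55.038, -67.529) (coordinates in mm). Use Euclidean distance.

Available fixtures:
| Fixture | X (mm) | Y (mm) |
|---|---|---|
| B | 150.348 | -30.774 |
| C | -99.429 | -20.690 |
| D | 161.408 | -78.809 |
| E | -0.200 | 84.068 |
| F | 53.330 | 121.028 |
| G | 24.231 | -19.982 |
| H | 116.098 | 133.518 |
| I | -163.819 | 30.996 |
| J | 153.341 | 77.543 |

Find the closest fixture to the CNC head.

C

Distances from (-55.038, -67.529):
B: √((205.386)² + (36.755)²) = √(42183.40900 + 1350.93002) = 208.649 mm
C: √((-44.391)² + (46.839)²) = √(1970.56088 + 2193.89192) = 64.533 mm
D: √((216.446)² + (-11.280)²) = √(46848.87092 + 127.23840) = 216.740 mm
E: √((54.838)² + (151.597)²) = √(3007.20624 + 22981.65041) = 161.211 mm
F: √((108.368)² + (188.557)²) = √(11743.62342 + 35553.74225) = 217.480 mm
G: √((79.269)² + (47.547)²) = √(6283.57436 + 2260.71721) = 92.435 mm
H: √((171.136)² + (201.047)²) = √(29287.53050 + 40419.89621) = 264.022 mm
I: √((-108.781)² + (98.525)²) = √(11833.30596 + 9707.17562) = 146.767 mm
J: √((208.379)² + (145.072)²) = √(43421.80764 + 21045.88518) = 253.905 mm
Minimum: C at 64.533 mm.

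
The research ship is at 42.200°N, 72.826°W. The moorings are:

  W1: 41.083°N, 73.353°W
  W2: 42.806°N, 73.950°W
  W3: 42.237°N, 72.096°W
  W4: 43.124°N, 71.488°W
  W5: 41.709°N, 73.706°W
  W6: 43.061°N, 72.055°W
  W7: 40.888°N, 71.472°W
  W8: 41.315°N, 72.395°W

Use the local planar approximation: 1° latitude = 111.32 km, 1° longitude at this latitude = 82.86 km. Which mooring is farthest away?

Distances from 42.200°N, 72.826°W:
W1: √((-1.117·111.32)² + (-0.527·82.86)²) = √(15461.53976 + 1906.82610) = 131.789 km
W2: √((0.606·111.32)² + (-1.124·82.86)²) = √(4550.84081 + 8674.06117) = 115.000 km
W3: √((0.037·111.32)² + (0.730·82.86)²) = √(16.96484 + 3658.77395) = 60.628 km
W4: √((0.924·111.32)² + (1.338·82.86)²) = √(10580.11377 + 12291.42073) = 151.233 km
W5: √((-0.491·111.32)² + (-0.880·82.86)²) = √(2987.51008 + 5316.85972) = 91.128 km
W6: √((0.861·111.32)² + (0.771·82.86)²) = √(9186.55540 + 4081.30089) = 115.186 km
W7: √((-1.312·111.32)² + (1.354·82.86)²) = √(21331.13997 + 12587.14359) = 184.169 km
W8: √((-0.885·111.32)² + (0.431·82.86)²) = √(9705.83573 + 1275.39408) = 104.791 km
Maximum: W7 at 184.169 km.

W7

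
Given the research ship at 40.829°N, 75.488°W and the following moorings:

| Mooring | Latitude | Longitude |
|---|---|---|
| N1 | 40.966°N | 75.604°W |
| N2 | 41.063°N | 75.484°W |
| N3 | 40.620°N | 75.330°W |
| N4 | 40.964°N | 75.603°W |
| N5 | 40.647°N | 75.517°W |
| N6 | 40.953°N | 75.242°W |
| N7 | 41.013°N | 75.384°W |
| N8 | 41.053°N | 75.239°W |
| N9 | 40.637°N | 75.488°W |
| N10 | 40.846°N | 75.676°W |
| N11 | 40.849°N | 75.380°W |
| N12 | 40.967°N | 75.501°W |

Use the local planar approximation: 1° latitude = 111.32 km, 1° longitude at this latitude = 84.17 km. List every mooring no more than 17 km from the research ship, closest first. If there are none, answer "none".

Distances from 40.829°N, 75.488°W:
N1: √((0.137·111.32)² + (-0.116·84.17)²) = √(232.58812 + 95.33023) = 18.109 km
N2: √((0.234·111.32)² + (0.004·84.17)²) = √(678.54415 + 0.11335) = 26.051 km
N3: √((-0.209·111.32)² + (0.158·84.17)²) = √(541.30117 + 176.85968) = 26.799 km
N4: √((0.135·111.32)² + (-0.115·84.17)²) = √(225.84680 + 93.69369) = 17.876 km
N5: √((-0.182·111.32)² + (-0.029·84.17)²) = √(410.47732 + 5.95814) = 20.407 km
N6: √((0.124·111.32)² + (0.246·84.17)²) = √(190.54158 + 428.73098) = 24.885 km
N7: √((0.184·111.32)² + (0.104·84.17)²) = √(419.54837 + 76.62691) = 22.275 km
N8: √((0.224·111.32)² + (0.249·84.17)²) = √(621.78814 + 439.25160) = 32.574 km
N9: √((-0.192·111.32)² + (0.000·84.17)²) = √(456.82394 + 0.00000) = 21.373 km
N10: √((0.017·111.32)² + (-0.188·84.17)²) = √(3.58133 + 250.39771) = 15.937 km
N11: √((0.020·111.32)² + (0.108·84.17)²) = √(4.95686 + 82.63464) = 9.359 km
N12: √((0.138·111.32)² + (-0.013·84.17)²) = √(235.99596 + 1.19730) = 15.401 km
Threshold 17 km: N11 (9.359 km), N12 (15.401 km), N10 (15.937 km) are within range.

N11, N12, N10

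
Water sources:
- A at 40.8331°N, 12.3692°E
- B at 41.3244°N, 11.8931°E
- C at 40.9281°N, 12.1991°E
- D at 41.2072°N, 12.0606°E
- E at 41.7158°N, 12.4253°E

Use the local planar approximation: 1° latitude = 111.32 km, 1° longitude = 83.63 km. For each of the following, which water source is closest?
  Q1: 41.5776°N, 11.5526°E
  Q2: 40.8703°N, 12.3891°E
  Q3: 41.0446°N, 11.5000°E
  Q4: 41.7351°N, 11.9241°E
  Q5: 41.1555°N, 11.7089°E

Q1 at 41.5776°N, 11.5526°E:
  A: 107.3897 km
  B: 40.0668 km
  C: 90.2820 km
  D: 59.2034 km
  E: 74.5877 km
  → nearest: B (40.0668 km)
Q2 at 40.8703°N, 12.3891°E:
  A: 4.4630 km
  B: 65.3909 km
  C: 17.1430 km
  D: 46.4894 km
  E: 94.1697 km
  → nearest: A (4.4630 km)
Q3 at 41.0446°N, 11.5000°E:
  A: 76.4090 km
  B: 45.2871 km
  C: 59.8868 km
  D: 50.2558 km
  E: 107.5680 km
  → nearest: B (45.2871 km)
Q4 at 41.7351°N, 11.9241°E:
  A: 107.0883 km
  B: 45.7926 km
  C: 92.7324 km
  D: 59.8643 km
  E: 41.9704 km
  → nearest: E (41.9704 km)
Q5 at 41.1555°N, 11.7089°E:
  A: 65.8590 km
  B: 24.3067 km
  C: 48.1812 km
  D: 29.9705 km
  E: 86.4861 km
  → nearest: B (24.3067 km)

Q1→B; Q2→A; Q3→B; Q4→E; Q5→B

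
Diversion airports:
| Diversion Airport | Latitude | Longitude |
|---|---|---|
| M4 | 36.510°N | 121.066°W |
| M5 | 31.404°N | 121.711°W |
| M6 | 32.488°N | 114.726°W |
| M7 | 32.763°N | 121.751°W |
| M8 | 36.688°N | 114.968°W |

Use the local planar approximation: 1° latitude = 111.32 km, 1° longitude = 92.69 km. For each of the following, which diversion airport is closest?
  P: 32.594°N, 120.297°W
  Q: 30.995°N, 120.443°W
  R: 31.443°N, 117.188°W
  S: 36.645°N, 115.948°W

P at 32.594°N, 120.297°W:
  M4: √((3.916·111.32)² + (-0.769·92.69)²) = √(190034.19766 + 5080.64024) = 441.718 km
  M5: √((-1.190·111.32)² + (-1.414·92.69)²) = √(17548.51285 + 17177.68297) = 186.350 km
  M6: √((-0.106·111.32)² + (5.571·92.69)²) = √(139.23811 + 266644.16305) = 516.511 km
  M7: √((0.169·111.32)² + (-1.454·92.69)²) = √(353.93198 + 18163.29252) = 136.078 km
  M8: √((4.094·111.32)² + (5.329·92.69)²) = √(207702.66646 + 243981.67290) = 672.075 km
  → nearest: M7 (136.078 km)
Q at 30.995°N, 120.443°W:
  M4: √((5.515·111.32)² + (-0.623·92.69)²) = √(376909.79933 + 3334.58550) = 616.640 km
  M5: √((0.409·111.32)² + (-1.268·92.69)²) = √(2072.96997 + 13813.51716) = 126.042 km
  M6: √((1.493·111.32)² + (5.717·92.69)²) = √(27622.69262 + 280803.26213) = 555.361 km
  M7: √((1.768·111.32)² + (-1.308·92.69)²) = √(38735.65613 + 14698.77873) = 231.159 km
  M8: √((5.693·111.32)² + (5.475·92.69)²) = √(401632.42083 + 257533.66675) = 811.890 km
  → nearest: M5 (126.042 km)
R at 31.443°N, 117.188°W:
  M4: √((5.067·111.32)² + (-3.878·92.69)²) = √(318161.92374 + 129205.61090) = 668.855 km
  M5: √((-0.039·111.32)² + (-4.523·92.69)²) = √(18.84845 + 175759.55317) = 419.259 km
  M6: √((1.045·111.32)² + (2.462·92.69)²) = √(13532.52930 + 52076.50880) = 256.143 km
  M7: √((1.320·111.32)² + (-4.563·92.69)²) = √(21592.06892 + 178882.02470) = 447.743 km
  M8: √((5.245·111.32)² + (2.220·92.69)²) = √(340908.14723 + 42342.03368) = 619.072 km
  → nearest: M6 (256.143 km)
S at 36.645°N, 115.948°W:
  M4: √((-0.135·111.32)² + (-5.118·92.69)²) = √(225.84680 + 225043.42425) = 474.625 km
  M5: √((-5.241·111.32)² + (-5.763·92.69)²) = √(340388.37121 + 285340.22771) = 791.030 km
  M6: √((-4.157·111.32)² + (1.222·92.69)²) = √(214144.26317 + 12829.45407) = 476.418 km
  M7: √((-3.882·111.32)² + (-5.803·92.69)²) = √(186748.64417 + 289314.96970) = 689.974 km
  M8: √((0.043·111.32)² + (0.980·92.69)²) = √(22.91307 + 8251.21523) = 90.962 km
  → nearest: M8 (90.962 km)

P→M7; Q→M5; R→M6; S→M8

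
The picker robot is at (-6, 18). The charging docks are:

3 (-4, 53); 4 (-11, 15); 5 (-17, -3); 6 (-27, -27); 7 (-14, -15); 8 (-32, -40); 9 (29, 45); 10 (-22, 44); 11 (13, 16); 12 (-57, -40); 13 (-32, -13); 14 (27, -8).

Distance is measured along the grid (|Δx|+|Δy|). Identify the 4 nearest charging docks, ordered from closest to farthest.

4, 11, 5, 3

Distances from (-6, 18):
3: 37
4: 8
5: 32
6: 66
7: 41
8: 84
9: 62
10: 42
11: 21
12: 109
13: 57
14: 59
Sorted: 4 (8) < 11 (21) < 5 (32) < 3 (37) < 7 (41) < 10 (42) < …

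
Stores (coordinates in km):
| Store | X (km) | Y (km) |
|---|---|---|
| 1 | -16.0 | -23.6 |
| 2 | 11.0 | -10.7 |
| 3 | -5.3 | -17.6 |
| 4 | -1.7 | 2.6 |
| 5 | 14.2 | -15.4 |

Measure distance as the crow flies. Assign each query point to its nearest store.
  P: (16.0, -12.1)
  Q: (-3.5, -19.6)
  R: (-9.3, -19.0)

P at (16.0, -12.1):
  1: 34.0 km
  2: 5.2 km
  3: 22.0 km
  4: 23.0 km
  5: 3.8 km
  → nearest: 5 (3.8 km)
Q at (-3.5, -19.6):
  1: 13.1 km
  2: 17.0 km
  3: 2.7 km
  4: 22.3 km
  5: 18.2 km
  → nearest: 3 (2.7 km)
R at (-9.3, -19.0):
  1: 8.1 km
  2: 21.9 km
  3: 4.2 km
  4: 22.9 km
  5: 23.8 km
  → nearest: 3 (4.2 km)

P→5; Q→3; R→3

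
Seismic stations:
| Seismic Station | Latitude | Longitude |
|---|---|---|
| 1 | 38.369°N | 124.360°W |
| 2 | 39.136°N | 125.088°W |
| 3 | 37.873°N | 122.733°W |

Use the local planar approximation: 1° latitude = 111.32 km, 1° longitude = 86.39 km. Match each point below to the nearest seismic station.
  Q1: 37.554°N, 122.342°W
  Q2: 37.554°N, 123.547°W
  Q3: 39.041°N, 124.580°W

Q1→3; Q2→3; Q3→2

Q1 at 37.554°N, 122.342°W:
  1: √((0.815·111.32)² + (-2.018·86.39)²) = √(8231.17079 + 30392.69920) = 196.530 km
  2: √((1.582·111.32)² + (-2.746·86.39)²) = √(31014.11220 + 56276.62106) = 295.450 km
  3: √((0.319·111.32)² + (-0.391·86.39)²) = √(1261.03680 + 1140.98639) = 49.010 km
  → nearest: 3 (49.010 km)
Q2 at 37.554°N, 123.547°W:
  1: √((0.815·111.32)² + (-0.813·86.39)²) = √(8231.17079 + 4932.96506) = 114.735 km
  2: √((1.582·111.32)² + (-1.541·86.39)²) = √(31014.11220 + 17722.79547) = 220.764 km
  3: √((0.319·111.32)² + (0.814·86.39)²) = √(1261.03680 + 4945.10774) = 78.779 km
  → nearest: 3 (78.779 km)
Q3 at 39.041°N, 124.580°W:
  1: √((-0.672·111.32)² + (0.220·86.39)²) = √(5596.09323 + 361.22043) = 77.184 km
  2: √((0.095·111.32)² + (-0.508·86.39)²) = √(111.83909 + 1925.99153) = 45.142 km
  3: √((-1.168·111.32)² + (1.847·86.39)²) = √(16905.65807 + 25460.13716) = 205.830 km
  → nearest: 2 (45.142 km)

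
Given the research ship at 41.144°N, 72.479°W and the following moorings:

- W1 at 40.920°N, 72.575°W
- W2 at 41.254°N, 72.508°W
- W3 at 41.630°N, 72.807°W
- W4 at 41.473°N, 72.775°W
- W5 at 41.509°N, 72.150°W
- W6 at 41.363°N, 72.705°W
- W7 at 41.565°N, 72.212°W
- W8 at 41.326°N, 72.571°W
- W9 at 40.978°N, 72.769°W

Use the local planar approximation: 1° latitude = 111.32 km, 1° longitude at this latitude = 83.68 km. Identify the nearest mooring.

Distances from 41.144°N, 72.479°W:
W1: √((-0.224·111.32)² + (-0.096·83.68)²) = √(621.78814 + 64.53359) = 26.198 km
W2: √((0.110·111.32)² + (-0.029·83.68)²) = √(149.94492 + 5.88897) = 12.483 km
W3: √((0.486·111.32)² + (-0.328·83.68)²) = √(2926.97447 + 753.34000) = 60.666 km
W4: √((0.329·111.32)² + (-0.296·83.68)²) = √(1341.33789 + 613.51723) = 44.214 km
W5: √((0.365·111.32)² + (0.329·83.68)²) = √(1650.94317 + 757.94054) = 49.080 km
W6: √((0.219·111.32)² + (-0.226·83.68)²) = √(594.33954 + 357.65164) = 30.854 km
W7: √((0.421·111.32)² + (0.267·83.68)²) = √(2196.39571 + 499.18999) = 51.919 km
W8: √((0.182·111.32)² + (-0.092·83.68)²) = √(410.47732 + 59.26783) = 21.674 km
W9: √((-0.166·111.32)² + (-0.290·83.68)²) = √(341.47788 + 588.89700) = 30.502 km
Minimum: W2 at 12.483 km.

W2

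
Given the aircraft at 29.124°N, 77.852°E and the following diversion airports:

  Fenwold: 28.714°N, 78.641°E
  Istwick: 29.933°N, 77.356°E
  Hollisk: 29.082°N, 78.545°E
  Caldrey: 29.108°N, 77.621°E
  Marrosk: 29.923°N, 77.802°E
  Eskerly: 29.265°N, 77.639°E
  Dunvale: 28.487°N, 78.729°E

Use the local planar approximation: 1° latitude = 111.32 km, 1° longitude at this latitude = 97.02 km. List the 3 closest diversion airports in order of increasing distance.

Caldrey, Eskerly, Hollisk

Distances from 29.124°N, 77.852°E:
Fenwold: 89.123 km
Istwick: 102.108 km
Hollisk: 67.397 km
Caldrey: 22.482 km
Marrosk: 89.077 km
Eskerly: 25.950 km
Dunvale: 110.761 km
Sorted: Caldrey (22.482 km) < Eskerly (25.950 km) < Hollisk (67.397 km) < Marrosk (89.077 km) < Fenwold (89.123 km) < …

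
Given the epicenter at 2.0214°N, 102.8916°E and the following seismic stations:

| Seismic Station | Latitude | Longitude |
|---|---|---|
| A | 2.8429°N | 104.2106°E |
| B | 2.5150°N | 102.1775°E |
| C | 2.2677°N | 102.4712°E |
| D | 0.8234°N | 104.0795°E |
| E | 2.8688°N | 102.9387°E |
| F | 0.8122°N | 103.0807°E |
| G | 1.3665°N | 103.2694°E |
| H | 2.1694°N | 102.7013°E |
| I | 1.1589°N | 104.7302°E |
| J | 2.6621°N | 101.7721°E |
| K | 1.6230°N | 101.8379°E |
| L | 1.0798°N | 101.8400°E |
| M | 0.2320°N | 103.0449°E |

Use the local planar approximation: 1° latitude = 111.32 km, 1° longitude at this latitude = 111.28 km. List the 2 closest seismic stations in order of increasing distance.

H, C

Distances from 2.0214°N, 102.8916°E:
A: 172.9360 km
B: 96.6123 km
C: 54.2247 km
D: 187.7747 km
E: 94.4781 km
F: 136.2430 km
G: 84.1571 km
H: 26.8307 km
I: 226.0078 km
J: 143.5500 km
K: 125.3628 km
L: 157.1024 km
M: 199.9252 km
Sorted: H (26.8307 km) < C (54.2247 km) < G (84.1571 km) < E (94.4781 km) < …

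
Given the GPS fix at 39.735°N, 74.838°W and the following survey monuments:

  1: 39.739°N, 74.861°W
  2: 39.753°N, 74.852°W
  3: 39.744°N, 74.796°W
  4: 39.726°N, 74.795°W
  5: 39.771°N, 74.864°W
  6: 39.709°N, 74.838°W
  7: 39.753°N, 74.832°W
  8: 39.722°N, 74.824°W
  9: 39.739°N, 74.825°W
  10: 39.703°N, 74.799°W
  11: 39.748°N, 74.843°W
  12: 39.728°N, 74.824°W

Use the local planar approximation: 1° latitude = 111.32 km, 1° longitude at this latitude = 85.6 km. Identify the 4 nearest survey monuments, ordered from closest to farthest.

Distances from 39.735°N, 74.838°W:
1: 2.019 km
2: 2.335 km
3: 3.732 km
4: 3.815 km
5: 4.584 km
6: 2.894 km
7: 2.069 km
8: 1.879 km
9: 1.199 km
10: 4.882 km
11: 1.509 km
12: 1.429 km
Sorted: 9 (1.199 km) < 12 (1.429 km) < 11 (1.509 km) < 8 (1.879 km) < 1 (2.019 km) < 7 (2.069 km) < …

9, 12, 11, 8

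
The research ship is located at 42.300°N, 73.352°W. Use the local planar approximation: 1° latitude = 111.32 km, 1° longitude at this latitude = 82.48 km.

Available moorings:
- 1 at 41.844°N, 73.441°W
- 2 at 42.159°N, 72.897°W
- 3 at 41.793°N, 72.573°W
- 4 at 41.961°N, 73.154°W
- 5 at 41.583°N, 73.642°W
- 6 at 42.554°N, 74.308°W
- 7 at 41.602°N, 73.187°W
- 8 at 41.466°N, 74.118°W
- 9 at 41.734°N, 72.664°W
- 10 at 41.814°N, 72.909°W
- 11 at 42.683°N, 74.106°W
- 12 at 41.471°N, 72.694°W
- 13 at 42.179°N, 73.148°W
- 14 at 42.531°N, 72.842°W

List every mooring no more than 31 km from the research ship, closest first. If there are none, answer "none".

Distances from 42.300°N, 73.352°W:
1: 51.290 km
2: 40.679 km
3: 85.520 km
4: 41.120 km
5: 83.323 km
6: 83.767 km
7: 78.884 km
8: 112.299 km
9: 84.794 km
10: 65.284 km
11: 75.401 km
12: 107.060 km
13: 21.553 km
14: 49.302 km
Threshold 31 km: 13 (21.553 km) is within range.

13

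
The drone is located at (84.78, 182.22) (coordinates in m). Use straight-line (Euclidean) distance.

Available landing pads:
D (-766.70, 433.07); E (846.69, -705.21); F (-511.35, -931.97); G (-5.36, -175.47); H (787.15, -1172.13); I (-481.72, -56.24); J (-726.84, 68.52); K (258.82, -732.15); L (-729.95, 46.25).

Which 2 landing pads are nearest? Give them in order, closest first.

G, I

Distances from (84.78, 182.22):
D: √((-851.48)² + (250.85)²) = √(725018.1904 + 62925.7225) = 887.66 m
E: √((761.91)² + (-887.43)²) = √(580506.8481 + 787532.0049) = 1169.63 m
F: √((-596.13)² + (-1114.19)²) = √(355370.9769 + 1241419.3561) = 1263.64 m
G: √((-90.14)² + (-357.69)²) = √(8125.2196 + 127942.1361) = 368.87 m
H: √((702.37)² + (-1354.35)²) = √(493323.6169 + 1834263.9225) = 1525.64 m
I: √((-566.50)² + (-238.46)²) = √(320922.2500 + 56863.1716) = 614.64 m
J: √((-811.62)² + (-113.70)²) = √(658727.0244 + 12927.6900) = 819.55 m
K: √((174.04)² + (-914.37)²) = √(30289.9216 + 836072.4969) = 930.79 m
L: √((-814.73)² + (-135.97)²) = √(663784.9729 + 18487.8409) = 826.00 m
Sorted: G (368.87 m) < I (614.64 m) < J (819.55 m) < L (826.00 m) < …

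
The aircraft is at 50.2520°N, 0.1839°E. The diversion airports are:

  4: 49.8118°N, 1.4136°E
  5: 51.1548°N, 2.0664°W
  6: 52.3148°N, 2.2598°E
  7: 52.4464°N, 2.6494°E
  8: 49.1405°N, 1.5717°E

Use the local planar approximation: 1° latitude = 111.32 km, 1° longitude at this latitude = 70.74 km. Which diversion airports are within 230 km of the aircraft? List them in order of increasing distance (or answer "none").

4, 8, 5

Distances from 50.2520°N, 0.1839°E:
4: √((-0.4402·111.32)² + (1.2297·70.74)²) = √(2401.300281 + 7567.082293) = 99.8418 km
5: √((0.9028·111.32)² + (-2.2503·70.74)²) = √(10100.188896 + 25340.253275) = 188.2563 km
6: √((2.0628·111.32)² + (2.0759·70.74)²) = √(52730.348398 + 21564.677555) = 272.5711 km
7: √((2.1944·111.32)² + (2.4655·70.74)²) = √(59673.015445 + 30418.663226) = 300.1528 km
8: √((-1.1115·111.32)² + (1.3878·70.74)²) = √(15309.652368 + 9637.932431) = 157.9480 km
Threshold 230 km: 4 (99.8418 km), 8 (157.9480 km), 5 (188.2563 km) are within range.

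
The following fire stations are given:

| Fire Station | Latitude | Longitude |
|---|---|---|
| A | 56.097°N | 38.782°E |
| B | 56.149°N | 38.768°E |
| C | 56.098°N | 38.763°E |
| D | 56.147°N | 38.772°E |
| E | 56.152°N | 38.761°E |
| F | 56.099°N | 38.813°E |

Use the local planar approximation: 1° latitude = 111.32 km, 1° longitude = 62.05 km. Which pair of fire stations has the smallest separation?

Pairwise distances:
B–D: √((-0.002·111.32)² + (0.004·62.05)²) = √(0.04957 + 0.06160) = 0.333 km
B–E: √((0.003·111.32)² + (-0.007·62.05)²) = √(0.11153 + 0.18866) = 0.548 km
D–E: √((0.005·111.32)² + (-0.011·62.05)²) = √(0.30980 + 0.46587) = 0.881 km
A–C: √((0.001·111.32)² + (-0.019·62.05)²) = √(0.01239 + 1.38992) = 1.184 km
A–F: √((0.002·111.32)² + (0.031·62.05)²) = √(0.04957 + 3.70004) = 1.936 km
C–F: √((0.001·111.32)² + (0.050·62.05)²) = √(0.01239 + 9.62551) = 3.104 km
C–D: √((0.049·111.32)² + (0.009·62.05)²) = √(29.75353 + 0.31187) = 5.483 km
A–D: √((0.050·111.32)² + (-0.010·62.05)²) = √(30.98036 + 0.38502) = 5.600 km
B–C: √((-0.051·111.32)² + (-0.005·62.05)²) = √(32.23196 + 0.09626) = 5.686 km
A–B: √((0.052·111.32)² + (-0.014·62.05)²) = √(33.50835 + 0.75464) = 5.853 km
D–F: √((-0.048·111.32)² + (0.041·62.05)²) = √(28.55150 + 6.47219) = 5.918 km
C–E: √((0.054·111.32)² + (-0.002·62.05)²) = √(36.13549 + 0.01540) = 6.013 km
B–F: √((-0.050·111.32)² + (0.045·62.05)²) = √(30.98036 + 7.79666) = 6.227 km
A–E: √((0.055·111.32)² + (-0.021·62.05)²) = √(37.48623 + 1.69794) = 6.260 km
E–F: √((-0.053·111.32)² + (0.052·62.05)²) = √(34.80953 + 10.41095) = 6.725 km
Closest pair: B–D at 0.333 km.

B and D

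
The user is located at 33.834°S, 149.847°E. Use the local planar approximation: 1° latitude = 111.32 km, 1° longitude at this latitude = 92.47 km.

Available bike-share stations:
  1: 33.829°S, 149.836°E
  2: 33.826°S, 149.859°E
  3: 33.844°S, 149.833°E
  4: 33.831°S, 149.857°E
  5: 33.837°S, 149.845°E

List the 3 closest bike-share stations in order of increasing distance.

Distances from 33.834°S, 149.847°E:
1: 1.159 km
2: 1.423 km
3: 1.707 km
4: 0.983 km
5: 0.382 km
Sorted: 5 (0.382 km) < 4 (0.983 km) < 1 (1.159 km) < 2 (1.423 km) < 3 (1.707 km)

5, 4, 1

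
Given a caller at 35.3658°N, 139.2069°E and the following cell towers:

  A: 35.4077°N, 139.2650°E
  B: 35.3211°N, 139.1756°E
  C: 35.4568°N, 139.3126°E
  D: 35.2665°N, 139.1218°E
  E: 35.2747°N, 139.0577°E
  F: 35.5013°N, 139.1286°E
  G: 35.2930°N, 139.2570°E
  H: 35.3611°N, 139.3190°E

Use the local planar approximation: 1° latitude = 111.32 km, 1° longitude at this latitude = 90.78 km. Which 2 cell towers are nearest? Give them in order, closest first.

Distances from 35.3658°N, 139.2069°E:
A: 7.0409 km
B: 5.7301 km
C: 13.9532 km
D: 13.4861 km
E: 16.9203 km
F: 16.6748 km
G: 9.2931 km
H: 10.1899 km
Sorted: B (5.7301 km) < A (7.0409 km) < G (9.2931 km) < H (10.1899 km) < …

B, A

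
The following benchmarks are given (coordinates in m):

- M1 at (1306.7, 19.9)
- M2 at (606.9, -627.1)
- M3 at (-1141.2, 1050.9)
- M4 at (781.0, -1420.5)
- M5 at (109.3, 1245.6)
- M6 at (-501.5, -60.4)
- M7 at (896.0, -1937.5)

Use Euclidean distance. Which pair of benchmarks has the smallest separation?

Pairwise distances:
M4–M7: 529.6 m
M2–M4: 812.3 m
M1–M2: 953.1 m
M2–M6: 1244.9 m
M3–M5: 1265.6 m
M3–M6: 1282.3 m
M2–M7: 1341.9 m
M5–M6: 1441.8 m
M1–M4: 1533.3 m
M1–M5: 1713.5 m
M1–M6: 1810.0 m
M4–M6: 1869.4 m
M2–M5: 1937.7 m
M1–M7: 2000.0 m
M6–M7: 2340.2 m
M2–M3: 2423.1 m
M1–M3: 2656.2 m
M4–M5: 2749.4 m
M3–M4: 3130.9 m
M5–M7: 3278.9 m
M3–M7: 3616.7 m
Closest pair: M4–M7 at 529.6 m.

M4 and M7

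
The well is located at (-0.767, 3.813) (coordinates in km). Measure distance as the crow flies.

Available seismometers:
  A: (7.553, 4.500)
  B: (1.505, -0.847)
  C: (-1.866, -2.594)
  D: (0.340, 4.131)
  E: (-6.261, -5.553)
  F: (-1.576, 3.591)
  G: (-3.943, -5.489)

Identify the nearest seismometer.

Distances from (-0.767, 3.813):
A: √((8.320)² + (0.687)²) = √(69.22240 + 0.47197) = 8.348 km
B: √((2.272)² + (-4.660)²) = √(5.16198 + 21.71560) = 5.184 km
C: √((-1.099)² + (-6.407)²) = √(1.20780 + 41.04965) = 6.501 km
D: √((1.107)² + (0.318)²) = √(1.22545 + 0.10112) = 1.152 km
E: √((-5.494)² + (-9.366)²) = √(30.18404 + 87.72196) = 10.858 km
F: √((-0.809)² + (-0.222)²) = √(0.65448 + 0.04928) = 0.839 km
G: √((-3.176)² + (-9.302)²) = √(10.08698 + 86.52720) = 9.829 km
Minimum: F at 0.839 km.

F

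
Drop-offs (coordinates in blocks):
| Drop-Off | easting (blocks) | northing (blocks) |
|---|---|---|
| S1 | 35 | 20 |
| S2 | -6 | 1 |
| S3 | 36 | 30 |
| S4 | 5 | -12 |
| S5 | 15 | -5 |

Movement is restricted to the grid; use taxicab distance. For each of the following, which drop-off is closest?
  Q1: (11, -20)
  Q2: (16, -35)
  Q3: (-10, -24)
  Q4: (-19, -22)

Q1 at (11, -20):
  S1: 64 blocks
  S2: 38 blocks
  S3: 75 blocks
  S4: 14 blocks
  S5: 19 blocks
  → nearest: S4 (14 blocks)
Q2 at (16, -35):
  S1: 74 blocks
  S2: 58 blocks
  S3: 85 blocks
  S4: 34 blocks
  S5: 31 blocks
  → nearest: S5 (31 blocks)
Q3 at (-10, -24):
  S1: 89 blocks
  S2: 29 blocks
  S3: 100 blocks
  S4: 27 blocks
  S5: 44 blocks
  → nearest: S4 (27 blocks)
Q4 at (-19, -22):
  S1: 96 blocks
  S2: 36 blocks
  S3: 107 blocks
  S4: 34 blocks
  S5: 51 blocks
  → nearest: S4 (34 blocks)

Q1→S4; Q2→S5; Q3→S4; Q4→S4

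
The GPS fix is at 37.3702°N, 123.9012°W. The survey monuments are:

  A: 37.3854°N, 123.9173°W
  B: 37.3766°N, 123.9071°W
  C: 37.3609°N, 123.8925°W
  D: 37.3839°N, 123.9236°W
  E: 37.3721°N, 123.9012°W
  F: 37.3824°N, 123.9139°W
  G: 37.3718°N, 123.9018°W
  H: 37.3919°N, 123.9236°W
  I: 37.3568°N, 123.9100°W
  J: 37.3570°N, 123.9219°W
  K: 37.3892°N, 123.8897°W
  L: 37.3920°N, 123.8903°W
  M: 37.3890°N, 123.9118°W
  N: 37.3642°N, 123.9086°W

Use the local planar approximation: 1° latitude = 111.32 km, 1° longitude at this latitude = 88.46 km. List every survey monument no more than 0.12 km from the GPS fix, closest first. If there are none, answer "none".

none

Distances from 37.3702°N, 123.9012°W:
A: 2.2117 km
B: 0.8832 km
C: 1.2900 km
D: 2.5004 km
E: 0.2115 km
F: 1.7625 km
G: 0.1859 km
H: 3.1244 km
I: 1.6826 km
J: 2.3478 km
K: 2.3470 km
L: 2.6113 km
M: 2.2933 km
N: 0.9352 km
Threshold 0.12 km: none within range.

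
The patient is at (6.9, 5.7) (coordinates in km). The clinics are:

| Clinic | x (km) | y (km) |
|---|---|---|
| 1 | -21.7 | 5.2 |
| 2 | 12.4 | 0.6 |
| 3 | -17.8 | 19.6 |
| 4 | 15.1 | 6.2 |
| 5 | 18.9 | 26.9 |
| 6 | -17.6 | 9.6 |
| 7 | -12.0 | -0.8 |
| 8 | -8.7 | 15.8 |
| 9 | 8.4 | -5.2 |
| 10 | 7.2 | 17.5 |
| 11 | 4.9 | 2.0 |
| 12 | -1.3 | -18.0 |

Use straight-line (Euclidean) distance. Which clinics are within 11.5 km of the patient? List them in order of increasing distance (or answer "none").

11, 2, 4, 9

Distances from (6.9, 5.7):
1: 28.6 km
2: 7.5 km
3: 28.3 km
4: 8.2 km
5: 24.4 km
6: 24.8 km
7: 20.0 km
8: 18.6 km
9: 11.0 km
10: 11.8 km
11: 4.2 km
12: 25.1 km
Threshold 11.5 km: 11 (4.2 km), 2 (7.5 km), 4 (8.2 km), 9 (11.0 km) are within range.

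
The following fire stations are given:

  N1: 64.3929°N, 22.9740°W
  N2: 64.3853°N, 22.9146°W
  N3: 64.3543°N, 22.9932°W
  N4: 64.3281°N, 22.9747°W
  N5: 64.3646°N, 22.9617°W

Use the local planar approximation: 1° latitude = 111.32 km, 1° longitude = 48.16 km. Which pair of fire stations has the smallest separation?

Pairwise distances:
N1–N2: 2.9832 km
N1–N3: 4.3953 km
N1–N4: 7.2136 km
N1–N5: 3.2056 km
N2–N3: 5.1223 km
N2–N4: 6.9945 km
N2–N5: 3.2335 km
N3–N4: 3.0496 km
N3–N5: 1.9016 km
N4–N5: 4.1111 km
Closest pair: N3–N5 at 1.9016 km.

N3 and N5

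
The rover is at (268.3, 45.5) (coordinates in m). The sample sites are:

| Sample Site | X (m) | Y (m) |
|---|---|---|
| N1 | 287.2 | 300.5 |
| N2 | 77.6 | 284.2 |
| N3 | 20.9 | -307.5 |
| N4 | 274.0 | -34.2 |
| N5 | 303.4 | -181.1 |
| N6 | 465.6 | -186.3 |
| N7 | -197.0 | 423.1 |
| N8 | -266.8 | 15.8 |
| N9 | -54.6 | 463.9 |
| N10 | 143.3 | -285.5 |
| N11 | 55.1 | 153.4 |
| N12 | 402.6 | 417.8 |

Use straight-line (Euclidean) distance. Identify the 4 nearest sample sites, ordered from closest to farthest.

Distances from (268.3, 45.5):
N1: 255.7 m
N2: 305.5 m
N3: 431.1 m
N4: 79.9 m
N5: 229.3 m
N6: 304.4 m
N7: 599.2 m
N8: 535.9 m
N9: 528.5 m
N10: 353.8 m
N11: 238.9 m
N12: 395.8 m
Sorted: N4 (79.9 m) < N5 (229.3 m) < N11 (238.9 m) < N1 (255.7 m) < N6 (304.4 m) < N2 (305.5 m) < …

N4, N5, N11, N1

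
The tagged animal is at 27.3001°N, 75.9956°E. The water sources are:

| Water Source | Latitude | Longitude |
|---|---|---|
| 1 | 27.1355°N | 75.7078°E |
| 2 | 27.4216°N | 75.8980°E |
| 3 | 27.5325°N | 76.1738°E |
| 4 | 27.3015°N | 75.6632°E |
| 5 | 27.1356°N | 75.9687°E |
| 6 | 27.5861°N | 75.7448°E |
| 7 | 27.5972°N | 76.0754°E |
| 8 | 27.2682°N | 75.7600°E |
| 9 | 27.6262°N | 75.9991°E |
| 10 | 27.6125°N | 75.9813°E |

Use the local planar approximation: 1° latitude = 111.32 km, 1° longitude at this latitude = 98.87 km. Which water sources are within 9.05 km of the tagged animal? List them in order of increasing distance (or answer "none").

Distances from 27.3001°N, 75.9956°E:
1: √((-0.1646·111.32)² + (-0.2878·98.87)²) = √(335.742297 + 809.674846) = 33.8440 km
2: √((0.1215·111.32)² + (-0.0976·98.87)²) = √(182.935904 + 93.116942) = 16.6148 km
3: √((0.2324·111.32)² + (0.1782·98.87)²) = √(669.296637 + 310.416264) = 31.3004 km
4: √((0.0014·111.32)² + (-0.3324·98.87)²) = √(0.024289 + 1080.067999) = 32.8648 km
5: √((-0.1645·111.32)² + (-0.0269·98.87)²) = √(335.334471 + 7.073488) = 18.5043 km
6: √((0.2860·111.32)² + (-0.2508·98.87)²) = √(1013.627680 + 614.871173) = 40.3547 km
7: √((0.2971·111.32)² + (0.0798·98.87)²) = √(1093.834706 + 62.249354) = 34.0012 km
8: √((-0.0319·111.32)² + (-0.2356·98.87)²) = √(12.610368 + 542.599814) = 23.5629 km
9: √((0.3261·111.32)² + (0.0035·98.87)²) = √(1317.795417 + 0.119747) = 36.3031 km
10: √((0.3124·111.32)² + (-0.0143·98.87)²) = √(1209.395771 + 1.998946) = 34.8051 km
Threshold 9.05 km: none within range.

none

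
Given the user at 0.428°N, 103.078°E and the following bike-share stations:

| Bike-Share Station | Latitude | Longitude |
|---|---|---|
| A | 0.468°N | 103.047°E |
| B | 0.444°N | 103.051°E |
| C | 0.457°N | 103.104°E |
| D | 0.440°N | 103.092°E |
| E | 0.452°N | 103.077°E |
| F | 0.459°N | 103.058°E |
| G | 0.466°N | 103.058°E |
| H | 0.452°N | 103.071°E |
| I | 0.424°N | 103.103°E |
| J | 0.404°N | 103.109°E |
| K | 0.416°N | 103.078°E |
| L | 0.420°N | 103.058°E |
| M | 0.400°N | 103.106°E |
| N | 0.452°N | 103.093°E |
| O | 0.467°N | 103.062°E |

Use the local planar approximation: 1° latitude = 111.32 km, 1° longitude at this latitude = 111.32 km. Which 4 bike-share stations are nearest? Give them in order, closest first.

Distances from 0.428°N, 103.078°E:
A: √((0.040·111.32)² + (-0.031·111.32)²) = √(19.82743 + 11.90885) = 5.633 km
B: √((0.016·111.32)² + (-0.027·111.32)²) = √(3.17239 + 9.03387) = 3.494 km
C: √((0.029·111.32)² + (0.026·111.32)²) = √(10.42179 + 8.37709) = 4.336 km
D: √((0.012·111.32)² + (0.014·111.32)²) = √(1.78447 + 2.42886) = 2.053 km
E: √((0.024·111.32)² + (-0.001·111.32)²) = √(7.13787 + 0.01239) = 2.674 km
F: √((0.031·111.32)² + (-0.020·111.32)²) = √(11.90885 + 4.95686) = 4.107 km
G: √((0.038·111.32)² + (-0.020·111.32)²) = √(17.89425 + 4.95686) = 4.780 km
H: √((0.024·111.32)² + (-0.007·111.32)²) = √(7.13787 + 0.60721) = 2.783 km
I: √((-0.004·111.32)² + (0.025·111.32)²) = √(0.19827 + 7.74509) = 2.818 km
J: √((-0.024·111.32)² + (0.031·111.32)²) = √(7.13787 + 11.90885) = 4.364 km
K: √((-0.012·111.32)² + (0.000·111.32)²) = √(1.78447 + 0.00000) = 1.336 km
L: √((-0.008·111.32)² + (-0.020·111.32)²) = √(0.79310 + 4.95686) = 2.398 km
M: √((-0.028·111.32)² + (0.028·111.32)²) = √(9.71544 + 9.71544) = 4.408 km
N: √((0.024·111.32)² + (0.015·111.32)²) = √(7.13787 + 2.78823) = 3.151 km
O: √((0.039·111.32)² + (-0.016·111.32)²) = √(18.84845 + 3.17239) = 4.693 km
Sorted: K (1.336 km) < D (2.053 km) < L (2.398 km) < E (2.674 km) < H (2.783 km) < I (2.818 km) < …

K, D, L, E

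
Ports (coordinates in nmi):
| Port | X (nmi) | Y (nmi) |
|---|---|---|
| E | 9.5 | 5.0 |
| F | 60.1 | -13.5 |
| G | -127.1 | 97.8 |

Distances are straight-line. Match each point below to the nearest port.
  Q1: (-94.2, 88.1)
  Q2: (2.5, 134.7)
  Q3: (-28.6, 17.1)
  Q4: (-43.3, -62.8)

Q1 at (-94.2, 88.1):
  E: 132.9 nmi
  F: 184.7 nmi
  G: 34.3 nmi
  → nearest: G (34.3 nmi)
Q2 at (2.5, 134.7):
  E: 129.9 nmi
  F: 159.0 nmi
  G: 134.8 nmi
  → nearest: E (129.9 nmi)
Q3 at (-28.6, 17.1):
  E: 40.0 nmi
  F: 93.8 nmi
  G: 127.3 nmi
  → nearest: E (40.0 nmi)
Q4 at (-43.3, -62.8):
  E: 85.9 nmi
  F: 114.6 nmi
  G: 181.1 nmi
  → nearest: E (85.9 nmi)

Q1→G; Q2→E; Q3→E; Q4→E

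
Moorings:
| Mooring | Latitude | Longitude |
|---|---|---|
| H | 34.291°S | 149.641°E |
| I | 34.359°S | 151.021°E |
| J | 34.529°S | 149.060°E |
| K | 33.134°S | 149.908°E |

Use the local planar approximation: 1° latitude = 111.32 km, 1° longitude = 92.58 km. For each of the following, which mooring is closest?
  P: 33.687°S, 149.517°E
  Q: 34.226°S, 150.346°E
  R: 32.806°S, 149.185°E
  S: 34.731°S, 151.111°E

P→H; Q→I; R→K; S→I

P at 33.687°S, 149.517°E:
  H: 68.210 km
  I: 158.063 km
  J: 102.838 km
  K: 71.414 km
  → nearest: H (68.210 km)
Q at 34.226°S, 150.346°E:
  H: 65.669 km
  I: 64.221 km
  J: 123.744 km
  K: 128.146 km
  → nearest: I (64.221 km)
R at 32.806°S, 149.185°E:
  H: 170.616 km
  I: 242.445 km
  J: 192.153 km
  K: 76.247 km
  → nearest: K (76.247 km)
S at 34.731°S, 151.111°E:
  H: 144.639 km
  I: 42.241 km
  J: 191.208 km
  K: 209.784 km
  → nearest: I (42.241 km)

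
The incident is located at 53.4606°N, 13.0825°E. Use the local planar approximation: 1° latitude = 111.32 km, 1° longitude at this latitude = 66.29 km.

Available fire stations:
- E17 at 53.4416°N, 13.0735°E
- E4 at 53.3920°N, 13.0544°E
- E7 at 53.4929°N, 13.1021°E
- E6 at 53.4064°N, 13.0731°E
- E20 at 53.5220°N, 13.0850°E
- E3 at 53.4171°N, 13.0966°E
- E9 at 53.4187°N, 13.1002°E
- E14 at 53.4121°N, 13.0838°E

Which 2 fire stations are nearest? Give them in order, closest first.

E17, E7

Distances from 53.4606°N, 13.0825°E:
E17: √((-0.0190·111.32)² + (-0.0090·66.29)²) = √(4.473563 + 0.355943) = 2.1976 km
E4: √((-0.0686·111.32)² + (-0.0281·66.29)²) = √(58.316926 + 3.469834) = 7.8605 km
E7: √((0.0323·111.32)² + (0.0196·66.29)²) = √(12.928598 + 1.688139) = 3.8232 km
E6: √((-0.0542·111.32)² + (-0.0094·66.29)²) = √(36.403653 + 0.388286) = 6.0656 km
E20: √((0.0614·111.32)² + (0.0025·66.29)²) = √(46.717881 + 0.027465) = 6.8371 km
E3: √((-0.0435·111.32)² + (0.0141·66.29)²) = √(23.449031 + 0.873644) = 4.9318 km
E9: √((-0.0419·111.32)² + (0.0177·66.29)²) = √(21.755769 + 1.376710) = 4.8096 km
E14: √((-0.0485·111.32)² + (0.0013·66.29)²) = √(29.149417 + 0.007426) = 5.3997 km
Sorted: E17 (2.1976 km) < E7 (3.8232 km) < E9 (4.8096 km) < E3 (4.9318 km) < …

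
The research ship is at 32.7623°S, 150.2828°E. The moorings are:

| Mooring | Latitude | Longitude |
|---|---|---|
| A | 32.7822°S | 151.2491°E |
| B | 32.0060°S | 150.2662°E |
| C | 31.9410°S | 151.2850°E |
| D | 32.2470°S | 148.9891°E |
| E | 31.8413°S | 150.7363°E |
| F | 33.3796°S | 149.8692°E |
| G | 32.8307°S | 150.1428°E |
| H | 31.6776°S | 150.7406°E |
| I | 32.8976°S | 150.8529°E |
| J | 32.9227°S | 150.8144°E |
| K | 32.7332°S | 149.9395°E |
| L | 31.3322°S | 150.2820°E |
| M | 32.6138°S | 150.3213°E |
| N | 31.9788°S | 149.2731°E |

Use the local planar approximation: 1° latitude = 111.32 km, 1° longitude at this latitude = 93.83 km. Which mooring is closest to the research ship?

G

Distances from 32.7623°S, 150.2828°E:
A: √((-0.0199·111.32)² + (0.9663·93.83)²) = √(4.907412 + 8220.673349) = 90.6950 km
B: √((0.7563·111.32)² + (-0.0166·93.83)²) = √(7088.177690 + 2.426049) = 84.2057 km
C: √((0.8213·111.32)² + (1.0022·93.83)²) = √(8358.917540 + 8842.849415) = 131.1555 km
D: √((0.5153·111.32)² + (-1.2937·93.83)²) = √(3290.536255 + 14735.015226) = 134.2593 km
E: √((0.9210·111.32)² + (0.4535·93.83)²) = √(10511.523262 + 1810.664619) = 111.0054 km
F: √((-0.6173·111.32)² + (-0.4136·93.83)²) = √(4722.140985 + 1506.067694) = 78.9190 km
G: √((-0.0684·111.32)² + (-0.1400·93.83)²) = √(57.977382 + 172.559750) = 15.1834 km
H: √((1.0847·111.32)² + (0.4578·93.83)²) = √(14580.273667 + 1845.164155) = 128.1618 km
I: √((-0.1353·111.32)² + (0.5701·93.83)²) = √(226.851674 + 2861.445738) = 55.5725 km
J: √((-0.1604·111.32)² + (0.5316·93.83)²) = √(318.827022 + 2488.017193) = 52.9797 km
K: √((0.0291·111.32)² + (-0.3433·93.83)²) = √(10.493790 + 1037.602572) = 32.3743 km
L: √((1.4301·111.32)² + (-0.0008·93.83)²) = √(25344.236270 + 0.005635) = 159.1987 km
M: √((0.1485·111.32)² + (0.0385·93.83)²) = √(273.274622 + 13.049831) = 16.9211 km
N: √((0.7835·111.32)² + (-1.0097·93.83)²) = √(7607.192337 + 8975.696212) = 128.7746 km
Minimum: G at 15.1834 km.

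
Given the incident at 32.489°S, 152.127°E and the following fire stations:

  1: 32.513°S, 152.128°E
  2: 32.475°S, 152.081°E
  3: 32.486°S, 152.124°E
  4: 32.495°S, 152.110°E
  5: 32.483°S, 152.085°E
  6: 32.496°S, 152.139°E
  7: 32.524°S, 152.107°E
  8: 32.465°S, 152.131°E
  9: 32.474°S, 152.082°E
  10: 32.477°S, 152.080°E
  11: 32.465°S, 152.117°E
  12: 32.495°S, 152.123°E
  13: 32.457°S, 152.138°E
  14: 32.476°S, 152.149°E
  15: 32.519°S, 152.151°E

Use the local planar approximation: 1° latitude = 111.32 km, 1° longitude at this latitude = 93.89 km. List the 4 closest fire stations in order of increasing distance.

Distances from 32.489°S, 152.127°E:
1: √((-0.024·111.32)² + (0.001·93.89)²) = √(7.13787 + 0.00882) = 2.673 km
2: √((0.014·111.32)² + (-0.046·93.89)²) = √(2.42886 + 18.65324) = 4.592 km
3: √((0.003·111.32)² + (-0.003·93.89)²) = √(0.11153 + 0.07934) = 0.437 km
4: √((-0.006·111.32)² + (-0.017·93.89)²) = √(0.44612 + 2.54763) = 1.730 km
5: √((0.006·111.32)² + (-0.042·93.89)²) = √(0.44612 + 15.55025) = 4.000 km
6: √((-0.007·111.32)² + (0.012·93.89)²) = √(0.60721 + 1.26941) = 1.370 km
7: √((-0.035·111.32)² + (-0.020·93.89)²) = √(15.18037 + 3.52613) = 4.325 km
8: √((0.024·111.32)² + (0.004·93.89)²) = √(7.13787 + 0.14105) = 2.698 km
9: √((0.015·111.32)² + (-0.045·93.89)²) = √(2.78823 + 17.85105) = 4.543 km
10: √((0.012·111.32)² + (-0.047·93.89)²) = √(1.78447 + 19.47307) = 4.611 km
11: √((0.024·111.32)² + (-0.010·93.89)²) = √(7.13787 + 0.88153) = 2.832 km
12: √((-0.006·111.32)² + (-0.004·93.89)²) = √(0.44612 + 0.14105) = 0.766 km
13: √((0.032·111.32)² + (0.011·93.89)²) = √(12.68955 + 1.06666) = 3.709 km
14: √((0.013·111.32)² + (0.022·93.89)²) = √(2.09427 + 4.26662) = 2.522 km
15: √((-0.030·111.32)² + (0.024·93.89)²) = √(11.15293 + 5.07763) = 4.029 km
Sorted: 3 (0.437 km) < 12 (0.766 km) < 6 (1.370 km) < 4 (1.730 km) < 14 (2.522 km) < 1 (2.673 km) < …

3, 12, 6, 4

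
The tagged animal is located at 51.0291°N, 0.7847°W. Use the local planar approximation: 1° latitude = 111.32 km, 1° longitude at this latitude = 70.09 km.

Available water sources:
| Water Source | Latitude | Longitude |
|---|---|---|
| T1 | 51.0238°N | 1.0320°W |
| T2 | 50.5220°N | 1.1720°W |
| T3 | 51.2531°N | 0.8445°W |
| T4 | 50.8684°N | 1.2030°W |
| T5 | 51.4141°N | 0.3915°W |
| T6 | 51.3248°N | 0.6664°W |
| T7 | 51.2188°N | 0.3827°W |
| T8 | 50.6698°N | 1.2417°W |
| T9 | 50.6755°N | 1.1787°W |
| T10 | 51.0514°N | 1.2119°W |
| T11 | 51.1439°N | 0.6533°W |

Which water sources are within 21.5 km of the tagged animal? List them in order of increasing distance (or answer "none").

T11, T1

Distances from 51.0291°N, 0.7847°W:
T1: 17.3433 km
T2: 62.6382 km
T3: 25.2855 km
T4: 34.3454 km
T5: 50.9543 km
T6: 33.9456 km
T7: 35.2114 km
T8: 51.2423 km
T9: 48.0837 km
T10: 30.0452 km
T11: 15.7524 km
Threshold 21.5 km: T11 (15.7524 km), T1 (17.3433 km) are within range.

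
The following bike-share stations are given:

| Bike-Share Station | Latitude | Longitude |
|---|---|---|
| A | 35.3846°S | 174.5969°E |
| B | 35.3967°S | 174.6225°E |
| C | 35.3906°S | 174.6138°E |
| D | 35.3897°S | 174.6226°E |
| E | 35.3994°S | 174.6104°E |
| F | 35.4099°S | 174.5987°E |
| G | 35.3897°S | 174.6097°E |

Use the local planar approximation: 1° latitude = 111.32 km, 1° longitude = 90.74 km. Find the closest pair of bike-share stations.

Pairwise distances:
A–B: 2.6852 km
A–C: 1.6726 km
A–D: 2.4001 km
A–E: 2.0530 km
A–F: 2.8211 km
A–G: 1.2928 km
B–C: 1.0413 km
B–D: 0.7793 km
B–E: 1.1384 km
B–F: 2.6121 km
B–G: 1.3987 km
C–D: 0.8048 km
C–E: 1.0270 km
C–F: 2.5482 km
C–G: 0.3853 km
D–E: 1.5464 km
D–F: 3.1241 km
D–G: 1.1705 km
E–F: 1.5790 km
E–G: 1.0817 km
F–G: 2.4602 km
Closest pair: C–G at 0.3853 km.

C and G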